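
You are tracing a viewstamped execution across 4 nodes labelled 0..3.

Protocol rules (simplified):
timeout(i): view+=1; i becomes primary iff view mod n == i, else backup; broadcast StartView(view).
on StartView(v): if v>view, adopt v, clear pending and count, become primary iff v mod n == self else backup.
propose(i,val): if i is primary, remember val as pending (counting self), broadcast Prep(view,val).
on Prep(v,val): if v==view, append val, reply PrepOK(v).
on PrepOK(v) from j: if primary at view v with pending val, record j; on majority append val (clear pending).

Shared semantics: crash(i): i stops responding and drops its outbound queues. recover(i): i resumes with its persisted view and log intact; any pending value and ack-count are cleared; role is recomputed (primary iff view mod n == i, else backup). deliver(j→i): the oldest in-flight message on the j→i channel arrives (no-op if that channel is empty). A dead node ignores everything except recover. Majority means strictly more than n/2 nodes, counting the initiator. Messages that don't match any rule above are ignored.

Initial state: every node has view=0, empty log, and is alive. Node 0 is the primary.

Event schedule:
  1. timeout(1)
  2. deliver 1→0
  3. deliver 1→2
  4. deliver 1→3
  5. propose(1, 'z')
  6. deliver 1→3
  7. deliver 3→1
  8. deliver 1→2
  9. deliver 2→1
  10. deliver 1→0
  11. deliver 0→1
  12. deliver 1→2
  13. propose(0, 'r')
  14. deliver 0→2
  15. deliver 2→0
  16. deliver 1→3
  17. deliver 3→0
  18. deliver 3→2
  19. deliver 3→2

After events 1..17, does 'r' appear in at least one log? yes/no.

[1] timeout(1) → N1(prim v1 [-])
[2] deliver 1→0 → N0(back v1 [-])
[3] deliver 1→2 → N2(back v1 [-])
[4] deliver 1→3 → N3(back v1 [-])
[5] propose(1,'z') → ∅
[6] deliver 1→3 → N3(back v1 [z])
[7] deliver 3→1 → ∅
[8] deliver 1→2 → N2(back v1 [z])
[9] deliver 2→1 → N1(prim v1 [z])
[10] deliver 1→0 → N0(back v1 [z])
[11] deliver 0→1 → ∅
[12] deliver 1→2 → ∅
[13] propose(0,'r') → ∅
[14] deliver 0→2 → ∅
[15] deliver 2→0 → ∅
[16] deliver 1→3 → ∅
[17] deliver 3→0 → ∅

no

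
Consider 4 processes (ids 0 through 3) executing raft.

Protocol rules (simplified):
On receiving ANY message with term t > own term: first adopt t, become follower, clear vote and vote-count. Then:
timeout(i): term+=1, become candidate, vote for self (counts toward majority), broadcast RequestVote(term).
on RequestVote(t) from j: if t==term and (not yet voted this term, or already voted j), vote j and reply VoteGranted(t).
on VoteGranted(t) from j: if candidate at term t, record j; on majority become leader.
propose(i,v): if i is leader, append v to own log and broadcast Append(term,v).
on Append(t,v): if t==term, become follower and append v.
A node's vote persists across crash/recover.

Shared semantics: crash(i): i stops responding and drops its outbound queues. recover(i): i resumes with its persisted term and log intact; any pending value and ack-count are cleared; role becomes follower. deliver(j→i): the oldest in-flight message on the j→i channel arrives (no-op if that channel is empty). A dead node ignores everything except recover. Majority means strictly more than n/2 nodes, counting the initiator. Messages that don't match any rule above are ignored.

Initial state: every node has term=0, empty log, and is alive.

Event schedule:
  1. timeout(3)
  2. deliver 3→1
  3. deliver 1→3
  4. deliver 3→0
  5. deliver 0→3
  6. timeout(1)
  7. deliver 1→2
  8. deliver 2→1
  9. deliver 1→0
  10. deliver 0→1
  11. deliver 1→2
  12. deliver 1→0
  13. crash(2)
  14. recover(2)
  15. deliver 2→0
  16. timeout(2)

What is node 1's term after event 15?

2

[1] timeout(3) → N3(cand t1 [-])
[2] deliver 3→1 → N1(foll t1 [-])
[3] deliver 1→3 → ∅
[4] deliver 3→0 → N0(foll t1 [-])
[5] deliver 0→3 → N3(lead t1 [-])
[6] timeout(1) → N1(cand t2 [-])
[7] deliver 1→2 → N2(foll t2 [-])
[8] deliver 2→1 → ∅
[9] deliver 1→0 → N0(foll t2 [-])
[10] deliver 0→1 → N1(lead t2 [-])
[11] deliver 1→2 → ∅
[12] deliver 1→0 → ∅
[13] crash(2) → N2(✗foll t2 [-])
[14] recover(2) → N2(foll t2 [-])
[15] deliver 2→0 → ∅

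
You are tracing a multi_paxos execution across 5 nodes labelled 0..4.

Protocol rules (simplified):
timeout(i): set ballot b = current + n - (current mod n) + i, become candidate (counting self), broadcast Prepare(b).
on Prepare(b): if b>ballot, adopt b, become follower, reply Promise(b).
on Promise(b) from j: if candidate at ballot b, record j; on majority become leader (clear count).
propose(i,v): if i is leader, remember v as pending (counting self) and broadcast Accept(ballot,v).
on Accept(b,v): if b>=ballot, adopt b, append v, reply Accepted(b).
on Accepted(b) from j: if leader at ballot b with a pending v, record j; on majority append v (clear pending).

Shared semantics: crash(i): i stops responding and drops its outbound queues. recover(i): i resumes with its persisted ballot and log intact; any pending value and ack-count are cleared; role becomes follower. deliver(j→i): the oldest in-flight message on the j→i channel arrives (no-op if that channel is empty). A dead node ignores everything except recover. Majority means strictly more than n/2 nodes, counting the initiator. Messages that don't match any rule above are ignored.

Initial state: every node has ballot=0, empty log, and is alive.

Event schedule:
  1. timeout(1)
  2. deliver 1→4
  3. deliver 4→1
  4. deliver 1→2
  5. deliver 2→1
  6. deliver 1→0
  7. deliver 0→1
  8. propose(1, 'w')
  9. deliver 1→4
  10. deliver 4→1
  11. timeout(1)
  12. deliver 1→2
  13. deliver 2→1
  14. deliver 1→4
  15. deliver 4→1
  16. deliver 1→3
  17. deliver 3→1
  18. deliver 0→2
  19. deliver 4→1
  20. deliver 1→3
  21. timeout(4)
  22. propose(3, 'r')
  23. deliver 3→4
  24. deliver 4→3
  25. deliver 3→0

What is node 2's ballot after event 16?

[1] timeout(1) → N1(cand b6 [-])
[2] deliver 1→4 → N4(foll b6 [-])
[3] deliver 4→1 → ∅
[4] deliver 1→2 → N2(foll b6 [-])
[5] deliver 2→1 → N1(lead b6 [-])
[6] deliver 1→0 → N0(foll b6 [-])
[7] deliver 0→1 → ∅
[8] propose(1,'w') → ∅
[9] deliver 1→4 → N4(foll b6 [w])
[10] deliver 4→1 → ∅
[11] timeout(1) → N1(cand b11 [-])
[12] deliver 1→2 → N2(foll b6 [w])
[13] deliver 2→1 → ∅
[14] deliver 1→4 → N4(foll b11 [w])
[15] deliver 4→1 → ∅
[16] deliver 1→3 → N3(foll b6 [-])

6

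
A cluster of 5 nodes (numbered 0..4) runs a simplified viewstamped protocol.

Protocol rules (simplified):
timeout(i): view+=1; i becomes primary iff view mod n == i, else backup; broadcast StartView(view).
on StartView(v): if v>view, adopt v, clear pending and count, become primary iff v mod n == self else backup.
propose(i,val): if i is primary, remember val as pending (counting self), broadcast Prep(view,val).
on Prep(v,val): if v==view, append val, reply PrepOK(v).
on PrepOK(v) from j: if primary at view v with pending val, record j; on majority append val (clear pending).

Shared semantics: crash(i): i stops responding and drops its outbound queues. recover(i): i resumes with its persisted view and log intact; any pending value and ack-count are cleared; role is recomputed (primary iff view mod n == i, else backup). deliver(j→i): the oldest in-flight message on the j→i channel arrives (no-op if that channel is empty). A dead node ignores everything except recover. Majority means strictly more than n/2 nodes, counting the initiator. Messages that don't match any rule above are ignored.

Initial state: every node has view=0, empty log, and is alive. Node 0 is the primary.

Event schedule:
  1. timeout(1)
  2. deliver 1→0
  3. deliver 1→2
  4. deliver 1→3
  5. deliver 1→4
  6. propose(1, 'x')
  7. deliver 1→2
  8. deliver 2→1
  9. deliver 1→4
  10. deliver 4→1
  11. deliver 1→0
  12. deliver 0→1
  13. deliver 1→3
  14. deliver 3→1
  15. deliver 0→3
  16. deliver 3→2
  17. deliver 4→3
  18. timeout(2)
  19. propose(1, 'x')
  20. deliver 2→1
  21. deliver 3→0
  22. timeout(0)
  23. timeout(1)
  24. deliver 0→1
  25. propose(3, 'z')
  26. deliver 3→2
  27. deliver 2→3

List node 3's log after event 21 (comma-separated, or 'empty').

x

step 1 timeout(1): 1={prim,v=1,log=-}
step 2 deliver 1→0: 0={back,v=1,log=-}
step 3 deliver 1→2: 2={back,v=1,log=-}
step 4 deliver 1→3: 3={back,v=1,log=-}
step 5 deliver 1→4: 4={back,v=1,log=-}
step 6 propose(1,'x'): —
step 7 deliver 1→2: 2={back,v=1,log=x}
step 8 deliver 2→1: —
step 9 deliver 1→4: 4={back,v=1,log=x}
step 10 deliver 4→1: 1={prim,v=1,log=x}
step 11 deliver 1→0: 0={back,v=1,log=x}
step 12 deliver 0→1: —
step 13 deliver 1→3: 3={back,v=1,log=x}
step 14 deliver 3→1: —
step 15 deliver 0→3: —
step 16 deliver 3→2: —
step 17 deliver 4→3: —
step 18 timeout(2): 2={prim,v=2,log=x}
step 19 propose(1,'x'): —
step 20 deliver 2→1: 1={back,v=2,log=x}
step 21 deliver 3→0: —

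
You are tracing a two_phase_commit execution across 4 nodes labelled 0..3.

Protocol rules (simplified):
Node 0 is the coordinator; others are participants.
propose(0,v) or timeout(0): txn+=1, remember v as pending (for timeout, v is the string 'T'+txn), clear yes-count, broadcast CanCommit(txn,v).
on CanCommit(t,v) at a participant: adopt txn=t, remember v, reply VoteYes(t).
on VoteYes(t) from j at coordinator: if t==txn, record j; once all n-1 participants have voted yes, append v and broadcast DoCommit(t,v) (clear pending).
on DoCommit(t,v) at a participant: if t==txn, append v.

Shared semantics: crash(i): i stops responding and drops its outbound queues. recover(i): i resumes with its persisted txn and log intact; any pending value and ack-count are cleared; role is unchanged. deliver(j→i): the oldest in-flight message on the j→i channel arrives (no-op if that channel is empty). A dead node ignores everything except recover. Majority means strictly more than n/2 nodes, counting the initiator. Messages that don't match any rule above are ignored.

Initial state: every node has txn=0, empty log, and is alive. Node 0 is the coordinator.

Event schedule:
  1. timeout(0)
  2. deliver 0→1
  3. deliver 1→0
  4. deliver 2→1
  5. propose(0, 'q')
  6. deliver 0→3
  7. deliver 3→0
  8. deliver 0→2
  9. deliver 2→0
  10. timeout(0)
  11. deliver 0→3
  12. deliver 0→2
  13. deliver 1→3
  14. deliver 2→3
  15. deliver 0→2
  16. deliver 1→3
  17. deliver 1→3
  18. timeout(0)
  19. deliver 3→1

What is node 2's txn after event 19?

3

after 1 — timeout(0): n0:coor/t1/[-]
after 2 — deliver 0→1: n1:part/t1/[-]
after 3 — deliver 1→0: ·
after 4 — deliver 2→1: ·
after 5 — propose(0,'q'): n0:coor/t2/[-]
after 6 — deliver 0→3: n3:part/t1/[-]
after 7 — deliver 3→0: ·
after 8 — deliver 0→2: n2:part/t1/[-]
after 9 — deliver 2→0: ·
after 10 — timeout(0): n0:coor/t3/[-]
after 11 — deliver 0→3: n3:part/t2/[-]
after 12 — deliver 0→2: n2:part/t2/[-]
after 13 — deliver 1→3: ·
after 14 — deliver 2→3: ·
after 15 — deliver 0→2: n2:part/t3/[-]
after 16 — deliver 1→3: ·
after 17 — deliver 1→3: ·
after 18 — timeout(0): n0:coor/t4/[-]
after 19 — deliver 3→1: ·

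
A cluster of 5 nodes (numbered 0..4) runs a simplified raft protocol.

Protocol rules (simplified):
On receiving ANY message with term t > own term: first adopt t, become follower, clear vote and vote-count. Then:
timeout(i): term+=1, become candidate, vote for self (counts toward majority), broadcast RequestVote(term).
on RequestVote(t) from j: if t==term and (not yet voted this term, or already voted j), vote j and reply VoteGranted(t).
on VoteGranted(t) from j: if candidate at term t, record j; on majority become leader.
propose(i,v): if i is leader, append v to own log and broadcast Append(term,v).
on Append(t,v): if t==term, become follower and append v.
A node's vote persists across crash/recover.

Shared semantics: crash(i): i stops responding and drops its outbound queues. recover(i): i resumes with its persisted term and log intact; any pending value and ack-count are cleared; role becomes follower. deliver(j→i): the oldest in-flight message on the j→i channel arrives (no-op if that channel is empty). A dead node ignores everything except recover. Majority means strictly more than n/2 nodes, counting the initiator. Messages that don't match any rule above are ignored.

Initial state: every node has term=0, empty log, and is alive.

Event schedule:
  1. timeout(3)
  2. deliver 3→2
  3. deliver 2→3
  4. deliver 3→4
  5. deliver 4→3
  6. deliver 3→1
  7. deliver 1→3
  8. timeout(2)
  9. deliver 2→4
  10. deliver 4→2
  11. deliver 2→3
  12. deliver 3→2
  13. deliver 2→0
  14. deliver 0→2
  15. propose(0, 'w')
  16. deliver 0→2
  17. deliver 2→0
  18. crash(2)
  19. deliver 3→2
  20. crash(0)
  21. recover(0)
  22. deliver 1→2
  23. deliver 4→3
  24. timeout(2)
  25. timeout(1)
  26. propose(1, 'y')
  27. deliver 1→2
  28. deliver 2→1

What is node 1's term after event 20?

step 1 timeout(3): 3={cand,t=1,log=-}
step 2 deliver 3→2: 2={foll,t=1,log=-}
step 3 deliver 2→3: —
step 4 deliver 3→4: 4={foll,t=1,log=-}
step 5 deliver 4→3: 3={lead,t=1,log=-}
step 6 deliver 3→1: 1={foll,t=1,log=-}
step 7 deliver 1→3: —
step 8 timeout(2): 2={cand,t=2,log=-}
step 9 deliver 2→4: 4={foll,t=2,log=-}
step 10 deliver 4→2: —
step 11 deliver 2→3: 3={foll,t=2,log=-}
step 12 deliver 3→2: 2={lead,t=2,log=-}
step 13 deliver 2→0: 0={foll,t=2,log=-}
step 14 deliver 0→2: —
step 15 propose(0,'w'): —
step 16 deliver 0→2: —
step 17 deliver 2→0: —
step 18 crash(2): 2={✗lead,t=2,log=-}
step 19 deliver 3→2: —
step 20 crash(0): 0={✗foll,t=2,log=-}

1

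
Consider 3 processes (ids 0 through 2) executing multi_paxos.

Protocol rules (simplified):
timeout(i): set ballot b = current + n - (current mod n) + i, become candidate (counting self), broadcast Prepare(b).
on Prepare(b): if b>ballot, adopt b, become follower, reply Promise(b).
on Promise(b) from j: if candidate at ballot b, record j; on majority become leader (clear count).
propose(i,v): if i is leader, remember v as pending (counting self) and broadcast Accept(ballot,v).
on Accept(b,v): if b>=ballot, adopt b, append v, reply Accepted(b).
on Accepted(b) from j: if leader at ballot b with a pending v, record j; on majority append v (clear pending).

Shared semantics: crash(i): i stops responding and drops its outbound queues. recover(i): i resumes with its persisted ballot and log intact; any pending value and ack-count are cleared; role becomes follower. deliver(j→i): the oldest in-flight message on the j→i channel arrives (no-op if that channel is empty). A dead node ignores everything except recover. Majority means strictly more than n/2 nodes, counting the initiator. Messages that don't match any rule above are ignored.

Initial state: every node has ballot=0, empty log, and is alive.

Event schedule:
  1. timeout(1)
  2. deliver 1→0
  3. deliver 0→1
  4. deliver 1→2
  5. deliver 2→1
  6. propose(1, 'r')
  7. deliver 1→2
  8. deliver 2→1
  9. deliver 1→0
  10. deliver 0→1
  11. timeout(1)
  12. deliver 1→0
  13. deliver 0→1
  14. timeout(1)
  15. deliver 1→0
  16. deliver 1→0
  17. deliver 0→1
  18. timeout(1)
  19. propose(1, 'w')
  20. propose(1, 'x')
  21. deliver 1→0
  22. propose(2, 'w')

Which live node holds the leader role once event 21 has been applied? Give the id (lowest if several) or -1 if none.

-1

1. timeout(1):  <1:cand b4 ->
2. deliver 1→0:  <0:foll b4 ->
3. deliver 0→1:  <1:lead b4 ->
4. deliver 1→2:  <2:foll b4 ->
5. deliver 2→1:  nop
6. propose(1,'r'):  nop
7. deliver 1→2:  <2:foll b4 r>
8. deliver 2→1:  <1:lead b4 r>
9. deliver 1→0:  <0:foll b4 r>
10. deliver 0→1:  nop
11. timeout(1):  <1:cand b7 r>
12. deliver 1→0:  <0:foll b7 r>
13. deliver 0→1:  <1:lead b7 r>
14. timeout(1):  <1:cand b10 r>
15. deliver 1→0:  <0:foll b10 r>
16. deliver 1→0:  nop
17. deliver 0→1:  <1:lead b10 r>
18. timeout(1):  <1:cand b13 r>
19. propose(1,'w'):  nop
20. propose(1,'x'):  nop
21. deliver 1→0:  <0:foll b13 r>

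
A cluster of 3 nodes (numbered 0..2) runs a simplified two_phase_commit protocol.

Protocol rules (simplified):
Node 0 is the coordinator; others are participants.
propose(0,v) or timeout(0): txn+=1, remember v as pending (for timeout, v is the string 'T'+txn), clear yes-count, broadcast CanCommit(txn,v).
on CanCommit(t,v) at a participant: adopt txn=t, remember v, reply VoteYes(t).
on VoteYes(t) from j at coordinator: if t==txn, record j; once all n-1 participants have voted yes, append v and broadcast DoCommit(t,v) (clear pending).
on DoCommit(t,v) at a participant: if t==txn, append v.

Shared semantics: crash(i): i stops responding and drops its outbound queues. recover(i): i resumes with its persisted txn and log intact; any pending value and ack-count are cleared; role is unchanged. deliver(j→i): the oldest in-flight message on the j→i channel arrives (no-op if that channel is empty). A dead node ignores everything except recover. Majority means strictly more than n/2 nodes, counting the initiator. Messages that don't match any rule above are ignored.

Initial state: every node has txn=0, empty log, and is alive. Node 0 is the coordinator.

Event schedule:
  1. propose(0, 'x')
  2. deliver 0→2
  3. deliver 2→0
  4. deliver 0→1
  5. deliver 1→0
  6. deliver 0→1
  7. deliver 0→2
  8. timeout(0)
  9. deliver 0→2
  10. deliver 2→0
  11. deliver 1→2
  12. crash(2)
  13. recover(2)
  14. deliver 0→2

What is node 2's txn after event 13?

e1 propose(0,'x'): 0[coor,t=1,-]
e2 deliver 0→2: 2[part,t=1,-]
e3 deliver 2→0: ·
e4 deliver 0→1: 1[part,t=1,-]
e5 deliver 1→0: 0[coor,t=1,x]
e6 deliver 0→1: 1[part,t=1,x]
e7 deliver 0→2: 2[part,t=1,x]
e8 timeout(0): 0[coor,t=2,x]
e9 deliver 0→2: 2[part,t=2,x]
e10 deliver 2→0: ·
e11 deliver 1→2: ·
e12 crash(2): 2[✗part,t=2,x]
e13 recover(2): 2[part,t=2,x]

2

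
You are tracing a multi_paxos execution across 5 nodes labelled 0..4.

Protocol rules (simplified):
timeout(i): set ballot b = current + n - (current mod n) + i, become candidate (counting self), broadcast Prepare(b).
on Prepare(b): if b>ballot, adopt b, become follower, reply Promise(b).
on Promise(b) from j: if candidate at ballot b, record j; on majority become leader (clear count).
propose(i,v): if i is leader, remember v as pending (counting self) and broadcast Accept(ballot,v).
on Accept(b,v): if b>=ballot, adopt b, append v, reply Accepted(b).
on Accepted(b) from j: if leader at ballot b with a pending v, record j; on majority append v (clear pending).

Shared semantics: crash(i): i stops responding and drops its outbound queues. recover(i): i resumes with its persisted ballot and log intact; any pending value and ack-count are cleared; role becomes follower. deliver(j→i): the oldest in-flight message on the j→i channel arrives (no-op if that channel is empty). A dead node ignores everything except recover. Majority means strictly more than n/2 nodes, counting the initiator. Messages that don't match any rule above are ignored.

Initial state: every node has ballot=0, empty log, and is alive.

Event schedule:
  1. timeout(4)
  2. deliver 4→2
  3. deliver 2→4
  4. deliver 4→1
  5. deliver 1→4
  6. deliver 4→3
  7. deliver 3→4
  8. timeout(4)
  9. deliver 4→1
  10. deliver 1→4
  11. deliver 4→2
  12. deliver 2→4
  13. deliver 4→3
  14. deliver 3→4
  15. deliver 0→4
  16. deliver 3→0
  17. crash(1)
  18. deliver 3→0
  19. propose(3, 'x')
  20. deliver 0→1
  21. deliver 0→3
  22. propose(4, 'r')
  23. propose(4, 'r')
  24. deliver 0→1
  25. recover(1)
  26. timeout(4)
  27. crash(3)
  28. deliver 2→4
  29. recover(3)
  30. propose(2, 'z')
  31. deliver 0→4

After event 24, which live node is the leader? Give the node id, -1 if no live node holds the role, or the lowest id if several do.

1. timeout(4):  <4:cand b9 ->
2. deliver 4→2:  <2:foll b9 ->
3. deliver 2→4:  nop
4. deliver 4→1:  <1:foll b9 ->
5. deliver 1→4:  <4:lead b9 ->
6. deliver 4→3:  <3:foll b9 ->
7. deliver 3→4:  nop
8. timeout(4):  <4:cand b14 ->
9. deliver 4→1:  <1:foll b14 ->
10. deliver 1→4:  nop
11. deliver 4→2:  <2:foll b14 ->
12. deliver 2→4:  <4:lead b14 ->
13. deliver 4→3:  <3:foll b14 ->
14. deliver 3→4:  nop
15. deliver 0→4:  nop
16. deliver 3→0:  nop
17. crash(1):  <1:✗foll b14 ->
18. deliver 3→0:  nop
19. propose(3,'x'):  nop
20. deliver 0→1:  nop
21. deliver 0→3:  nop
22. propose(4,'r'):  nop
23. propose(4,'r'):  nop
24. deliver 0→1:  nop

4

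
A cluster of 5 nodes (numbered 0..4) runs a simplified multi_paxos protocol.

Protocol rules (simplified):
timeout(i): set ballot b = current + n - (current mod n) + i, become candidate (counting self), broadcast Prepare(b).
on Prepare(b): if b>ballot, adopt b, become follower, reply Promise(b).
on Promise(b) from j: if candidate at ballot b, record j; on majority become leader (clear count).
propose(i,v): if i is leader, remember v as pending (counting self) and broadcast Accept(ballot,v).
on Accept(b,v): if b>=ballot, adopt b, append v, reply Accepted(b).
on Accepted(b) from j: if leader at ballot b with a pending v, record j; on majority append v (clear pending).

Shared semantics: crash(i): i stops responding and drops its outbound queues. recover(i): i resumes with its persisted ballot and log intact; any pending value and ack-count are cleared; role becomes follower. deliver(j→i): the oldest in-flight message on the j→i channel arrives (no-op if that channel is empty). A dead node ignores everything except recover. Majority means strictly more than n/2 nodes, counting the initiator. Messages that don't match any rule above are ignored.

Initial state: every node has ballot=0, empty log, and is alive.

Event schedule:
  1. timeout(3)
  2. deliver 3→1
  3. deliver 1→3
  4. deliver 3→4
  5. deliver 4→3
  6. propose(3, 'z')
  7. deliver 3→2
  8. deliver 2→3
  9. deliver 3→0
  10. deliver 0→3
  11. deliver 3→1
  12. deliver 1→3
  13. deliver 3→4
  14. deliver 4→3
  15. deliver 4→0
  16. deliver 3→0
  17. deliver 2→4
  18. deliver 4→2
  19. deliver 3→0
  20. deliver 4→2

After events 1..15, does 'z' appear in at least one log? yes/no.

after 1 — timeout(3): n3:cand/b8/[-]
after 2 — deliver 3→1: n1:foll/b8/[-]
after 3 — deliver 1→3: ·
after 4 — deliver 3→4: n4:foll/b8/[-]
after 5 — deliver 4→3: n3:lead/b8/[-]
after 6 — propose(3,'z'): ·
after 7 — deliver 3→2: n2:foll/b8/[-]
after 8 — deliver 2→3: ·
after 9 — deliver 3→0: n0:foll/b8/[-]
after 10 — deliver 0→3: ·
after 11 — deliver 3→1: n1:foll/b8/[z]
after 12 — deliver 1→3: ·
after 13 — deliver 3→4: n4:foll/b8/[z]
after 14 — deliver 4→3: n3:lead/b8/[z]
after 15 — deliver 4→0: ·

yes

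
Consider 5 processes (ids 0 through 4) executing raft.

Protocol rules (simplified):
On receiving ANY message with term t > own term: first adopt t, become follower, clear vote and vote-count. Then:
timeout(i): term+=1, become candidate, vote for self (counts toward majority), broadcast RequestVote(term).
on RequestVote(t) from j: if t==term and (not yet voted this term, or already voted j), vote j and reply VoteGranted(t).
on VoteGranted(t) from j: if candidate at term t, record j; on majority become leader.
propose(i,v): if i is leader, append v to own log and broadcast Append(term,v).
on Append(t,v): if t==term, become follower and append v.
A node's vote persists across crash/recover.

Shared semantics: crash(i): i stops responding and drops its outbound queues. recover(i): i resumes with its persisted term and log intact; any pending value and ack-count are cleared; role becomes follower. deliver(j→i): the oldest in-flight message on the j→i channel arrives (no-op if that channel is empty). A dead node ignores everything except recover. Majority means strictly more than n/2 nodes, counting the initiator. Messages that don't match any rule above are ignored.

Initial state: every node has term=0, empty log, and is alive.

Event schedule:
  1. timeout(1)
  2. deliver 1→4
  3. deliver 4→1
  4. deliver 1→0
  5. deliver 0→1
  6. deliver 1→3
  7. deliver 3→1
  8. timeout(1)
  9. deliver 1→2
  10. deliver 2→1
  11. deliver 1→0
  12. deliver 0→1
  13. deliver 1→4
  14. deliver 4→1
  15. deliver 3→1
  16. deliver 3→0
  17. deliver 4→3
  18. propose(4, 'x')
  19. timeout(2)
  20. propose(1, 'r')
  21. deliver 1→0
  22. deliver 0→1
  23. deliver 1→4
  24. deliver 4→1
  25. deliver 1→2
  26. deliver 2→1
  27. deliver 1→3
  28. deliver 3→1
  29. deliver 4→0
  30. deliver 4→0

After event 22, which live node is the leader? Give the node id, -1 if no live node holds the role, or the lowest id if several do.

1

e1 timeout(1): 1[cand,t=1,-]
e2 deliver 1→4: 4[foll,t=1,-]
e3 deliver 4→1: ·
e4 deliver 1→0: 0[foll,t=1,-]
e5 deliver 0→1: 1[lead,t=1,-]
e6 deliver 1→3: 3[foll,t=1,-]
e7 deliver 3→1: ·
e8 timeout(1): 1[cand,t=2,-]
e9 deliver 1→2: 2[foll,t=1,-]
e10 deliver 2→1: ·
e11 deliver 1→0: 0[foll,t=2,-]
e12 deliver 0→1: ·
e13 deliver 1→4: 4[foll,t=2,-]
e14 deliver 4→1: 1[lead,t=2,-]
e15 deliver 3→1: ·
e16 deliver 3→0: ·
e17 deliver 4→3: ·
e18 propose(4,'x'): ·
e19 timeout(2): 2[cand,t=2,-]
e20 propose(1,'r'): 1[lead,t=2,r]
e21 deliver 1→0: 0[foll,t=2,r]
e22 deliver 0→1: ·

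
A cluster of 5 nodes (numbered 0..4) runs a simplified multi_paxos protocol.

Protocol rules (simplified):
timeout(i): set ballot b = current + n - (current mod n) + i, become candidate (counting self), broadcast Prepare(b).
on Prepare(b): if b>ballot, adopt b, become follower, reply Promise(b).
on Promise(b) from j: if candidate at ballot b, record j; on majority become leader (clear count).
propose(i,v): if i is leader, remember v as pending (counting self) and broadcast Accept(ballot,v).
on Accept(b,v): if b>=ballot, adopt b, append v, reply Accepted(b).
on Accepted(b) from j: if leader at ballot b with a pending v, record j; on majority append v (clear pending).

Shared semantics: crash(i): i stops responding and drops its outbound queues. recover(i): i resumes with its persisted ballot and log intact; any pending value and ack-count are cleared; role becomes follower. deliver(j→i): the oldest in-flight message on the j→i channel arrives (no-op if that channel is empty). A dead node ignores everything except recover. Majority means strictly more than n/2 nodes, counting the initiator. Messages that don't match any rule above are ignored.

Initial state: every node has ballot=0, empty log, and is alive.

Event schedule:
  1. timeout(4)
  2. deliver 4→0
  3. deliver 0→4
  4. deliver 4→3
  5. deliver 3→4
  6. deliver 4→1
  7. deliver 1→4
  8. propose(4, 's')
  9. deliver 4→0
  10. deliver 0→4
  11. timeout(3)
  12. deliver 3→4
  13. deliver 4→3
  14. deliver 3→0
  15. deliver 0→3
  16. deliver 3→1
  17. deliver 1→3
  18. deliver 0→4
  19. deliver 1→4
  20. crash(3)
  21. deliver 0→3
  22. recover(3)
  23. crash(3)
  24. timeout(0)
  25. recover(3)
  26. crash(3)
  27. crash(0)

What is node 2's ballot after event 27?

after 1 — timeout(4): n4:cand/b9/[-]
after 2 — deliver 4→0: n0:foll/b9/[-]
after 3 — deliver 0→4: ·
after 4 — deliver 4→3: n3:foll/b9/[-]
after 5 — deliver 3→4: n4:lead/b9/[-]
after 6 — deliver 4→1: n1:foll/b9/[-]
after 7 — deliver 1→4: ·
after 8 — propose(4,'s'): ·
after 9 — deliver 4→0: n0:foll/b9/[s]
after 10 — deliver 0→4: ·
after 11 — timeout(3): n3:cand/b13/[-]
after 12 — deliver 3→4: n4:foll/b13/[-]
after 13 — deliver 4→3: ·
after 14 — deliver 3→0: n0:foll/b13/[s]
after 15 — deliver 0→3: ·
after 16 — deliver 3→1: n1:foll/b13/[-]
after 17 — deliver 1→3: n3:lead/b13/[-]
after 18 — deliver 0→4: ·
after 19 — deliver 1→4: ·
after 20 — crash(3): n3:✗lead/b13/[-]
after 21 — deliver 0→3: ·
after 22 — recover(3): n3:foll/b13/[-]
after 23 — crash(3): n3:✗foll/b13/[-]
after 24 — timeout(0): n0:cand/b15/[s]
after 25 — recover(3): n3:foll/b13/[-]
after 26 — crash(3): n3:✗foll/b13/[-]
after 27 — crash(0): n0:✗cand/b15/[s]

0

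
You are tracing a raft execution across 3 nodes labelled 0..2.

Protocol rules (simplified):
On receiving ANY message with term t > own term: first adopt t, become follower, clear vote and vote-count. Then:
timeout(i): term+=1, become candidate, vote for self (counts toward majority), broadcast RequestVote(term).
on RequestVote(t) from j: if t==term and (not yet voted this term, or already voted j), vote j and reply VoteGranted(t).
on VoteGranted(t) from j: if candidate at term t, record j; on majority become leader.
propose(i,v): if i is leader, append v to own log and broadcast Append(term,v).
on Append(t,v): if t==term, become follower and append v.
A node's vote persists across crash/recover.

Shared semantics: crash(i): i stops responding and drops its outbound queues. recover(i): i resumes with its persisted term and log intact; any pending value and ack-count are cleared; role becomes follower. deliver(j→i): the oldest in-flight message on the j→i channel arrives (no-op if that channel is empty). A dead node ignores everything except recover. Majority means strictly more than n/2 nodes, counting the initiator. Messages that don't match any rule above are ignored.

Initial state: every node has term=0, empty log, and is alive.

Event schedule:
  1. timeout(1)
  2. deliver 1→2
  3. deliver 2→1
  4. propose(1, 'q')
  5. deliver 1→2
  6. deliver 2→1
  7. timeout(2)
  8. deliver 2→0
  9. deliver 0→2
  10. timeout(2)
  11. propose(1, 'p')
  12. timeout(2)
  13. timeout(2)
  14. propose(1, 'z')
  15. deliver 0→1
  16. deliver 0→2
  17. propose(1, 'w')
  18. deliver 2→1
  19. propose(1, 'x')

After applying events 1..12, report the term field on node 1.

1

1. timeout(1):  <1:cand t1 ->
2. deliver 1→2:  <2:foll t1 ->
3. deliver 2→1:  <1:lead t1 ->
4. propose(1,'q'):  <1:lead t1 q>
5. deliver 1→2:  <2:foll t1 q>
6. deliver 2→1:  nop
7. timeout(2):  <2:cand t2 q>
8. deliver 2→0:  <0:foll t2 ->
9. deliver 0→2:  <2:lead t2 q>
10. timeout(2):  <2:cand t3 q>
11. propose(1,'p'):  <1:lead t1 q,p>
12. timeout(2):  <2:cand t4 q>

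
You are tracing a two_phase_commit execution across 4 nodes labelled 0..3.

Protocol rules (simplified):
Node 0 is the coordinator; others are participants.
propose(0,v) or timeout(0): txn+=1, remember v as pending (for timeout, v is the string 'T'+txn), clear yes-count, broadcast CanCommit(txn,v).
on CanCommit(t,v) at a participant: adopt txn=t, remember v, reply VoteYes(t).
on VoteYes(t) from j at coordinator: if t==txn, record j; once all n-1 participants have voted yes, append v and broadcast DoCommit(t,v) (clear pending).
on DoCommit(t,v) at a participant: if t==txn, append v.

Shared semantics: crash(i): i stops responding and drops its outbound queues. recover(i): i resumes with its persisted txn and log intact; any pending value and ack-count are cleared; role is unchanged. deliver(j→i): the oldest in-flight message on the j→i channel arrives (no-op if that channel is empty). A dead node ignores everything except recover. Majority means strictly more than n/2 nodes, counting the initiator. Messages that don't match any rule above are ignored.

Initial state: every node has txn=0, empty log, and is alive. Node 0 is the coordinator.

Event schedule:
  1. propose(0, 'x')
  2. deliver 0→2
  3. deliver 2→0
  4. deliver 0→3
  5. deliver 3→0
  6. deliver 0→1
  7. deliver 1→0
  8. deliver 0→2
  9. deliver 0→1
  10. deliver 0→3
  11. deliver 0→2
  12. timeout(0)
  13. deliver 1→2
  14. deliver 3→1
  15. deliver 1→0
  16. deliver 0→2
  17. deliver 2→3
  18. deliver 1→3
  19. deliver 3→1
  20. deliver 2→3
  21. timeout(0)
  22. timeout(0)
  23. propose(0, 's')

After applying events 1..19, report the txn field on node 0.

2

[1] propose(0,'x') → N0(coor t1 [-])
[2] deliver 0→2 → N2(part t1 [-])
[3] deliver 2→0 → ∅
[4] deliver 0→3 → N3(part t1 [-])
[5] deliver 3→0 → ∅
[6] deliver 0→1 → N1(part t1 [-])
[7] deliver 1→0 → N0(coor t1 [x])
[8] deliver 0→2 → N2(part t1 [x])
[9] deliver 0→1 → N1(part t1 [x])
[10] deliver 0→3 → N3(part t1 [x])
[11] deliver 0→2 → ∅
[12] timeout(0) → N0(coor t2 [x])
[13] deliver 1→2 → ∅
[14] deliver 3→1 → ∅
[15] deliver 1→0 → ∅
[16] deliver 0→2 → N2(part t2 [x])
[17] deliver 2→3 → ∅
[18] deliver 1→3 → ∅
[19] deliver 3→1 → ∅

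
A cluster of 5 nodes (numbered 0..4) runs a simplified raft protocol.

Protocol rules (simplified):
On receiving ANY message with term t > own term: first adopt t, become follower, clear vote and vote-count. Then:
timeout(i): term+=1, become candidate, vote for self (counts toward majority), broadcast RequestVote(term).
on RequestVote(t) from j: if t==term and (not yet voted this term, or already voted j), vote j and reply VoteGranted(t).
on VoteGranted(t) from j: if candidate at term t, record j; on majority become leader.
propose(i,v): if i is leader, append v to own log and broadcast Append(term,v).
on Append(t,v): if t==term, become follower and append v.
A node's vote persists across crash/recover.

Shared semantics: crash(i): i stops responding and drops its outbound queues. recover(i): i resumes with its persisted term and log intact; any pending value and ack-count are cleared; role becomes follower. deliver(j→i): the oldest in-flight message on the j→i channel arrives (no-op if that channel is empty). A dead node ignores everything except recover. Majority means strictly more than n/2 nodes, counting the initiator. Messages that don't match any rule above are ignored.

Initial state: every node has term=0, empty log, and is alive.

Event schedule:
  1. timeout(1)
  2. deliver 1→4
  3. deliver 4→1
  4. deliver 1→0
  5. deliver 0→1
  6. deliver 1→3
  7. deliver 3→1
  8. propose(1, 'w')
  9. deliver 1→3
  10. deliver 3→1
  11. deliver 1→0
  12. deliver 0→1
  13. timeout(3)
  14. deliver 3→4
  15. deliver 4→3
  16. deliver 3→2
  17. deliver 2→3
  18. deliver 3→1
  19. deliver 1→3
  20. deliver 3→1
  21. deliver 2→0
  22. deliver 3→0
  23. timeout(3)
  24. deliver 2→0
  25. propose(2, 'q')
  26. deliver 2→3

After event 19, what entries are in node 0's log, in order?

after 1 — timeout(1): n1:cand/t1/[-]
after 2 — deliver 1→4: n4:foll/t1/[-]
after 3 — deliver 4→1: ·
after 4 — deliver 1→0: n0:foll/t1/[-]
after 5 — deliver 0→1: n1:lead/t1/[-]
after 6 — deliver 1→3: n3:foll/t1/[-]
after 7 — deliver 3→1: ·
after 8 — propose(1,'w'): n1:lead/t1/[w]
after 9 — deliver 1→3: n3:foll/t1/[w]
after 10 — deliver 3→1: ·
after 11 — deliver 1→0: n0:foll/t1/[w]
after 12 — deliver 0→1: ·
after 13 — timeout(3): n3:cand/t2/[w]
after 14 — deliver 3→4: n4:foll/t2/[-]
after 15 — deliver 4→3: ·
after 16 — deliver 3→2: n2:foll/t2/[-]
after 17 — deliver 2→3: n3:lead/t2/[w]
after 18 — deliver 3→1: n1:foll/t2/[w]
after 19 — deliver 1→3: ·

w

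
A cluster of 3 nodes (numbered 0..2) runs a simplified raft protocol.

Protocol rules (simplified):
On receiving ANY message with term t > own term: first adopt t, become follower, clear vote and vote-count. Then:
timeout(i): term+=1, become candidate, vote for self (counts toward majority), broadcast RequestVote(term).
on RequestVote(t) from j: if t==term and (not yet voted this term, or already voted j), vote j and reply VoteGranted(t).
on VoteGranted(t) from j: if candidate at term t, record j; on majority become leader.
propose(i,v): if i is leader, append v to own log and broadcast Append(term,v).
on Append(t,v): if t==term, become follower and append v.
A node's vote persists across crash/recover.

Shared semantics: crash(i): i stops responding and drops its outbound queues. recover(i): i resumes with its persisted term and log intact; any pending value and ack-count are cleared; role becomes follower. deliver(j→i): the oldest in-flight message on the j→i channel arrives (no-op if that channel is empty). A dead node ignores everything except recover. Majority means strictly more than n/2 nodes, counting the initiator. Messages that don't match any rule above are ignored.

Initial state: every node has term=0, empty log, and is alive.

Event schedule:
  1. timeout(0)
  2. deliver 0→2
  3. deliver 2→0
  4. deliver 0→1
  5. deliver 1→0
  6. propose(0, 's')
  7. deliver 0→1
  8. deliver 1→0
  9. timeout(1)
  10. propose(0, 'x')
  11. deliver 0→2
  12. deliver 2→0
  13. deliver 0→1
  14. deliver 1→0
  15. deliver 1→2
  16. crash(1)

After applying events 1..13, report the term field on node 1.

2

step 1 timeout(0): 0={cand,t=1,log=-}
step 2 deliver 0→2: 2={foll,t=1,log=-}
step 3 deliver 2→0: 0={lead,t=1,log=-}
step 4 deliver 0→1: 1={foll,t=1,log=-}
step 5 deliver 1→0: —
step 6 propose(0,'s'): 0={lead,t=1,log=s}
step 7 deliver 0→1: 1={foll,t=1,log=s}
step 8 deliver 1→0: —
step 9 timeout(1): 1={cand,t=2,log=s}
step 10 propose(0,'x'): 0={lead,t=1,log=s,x}
step 11 deliver 0→2: 2={foll,t=1,log=s}
step 12 deliver 2→0: —
step 13 deliver 0→1: —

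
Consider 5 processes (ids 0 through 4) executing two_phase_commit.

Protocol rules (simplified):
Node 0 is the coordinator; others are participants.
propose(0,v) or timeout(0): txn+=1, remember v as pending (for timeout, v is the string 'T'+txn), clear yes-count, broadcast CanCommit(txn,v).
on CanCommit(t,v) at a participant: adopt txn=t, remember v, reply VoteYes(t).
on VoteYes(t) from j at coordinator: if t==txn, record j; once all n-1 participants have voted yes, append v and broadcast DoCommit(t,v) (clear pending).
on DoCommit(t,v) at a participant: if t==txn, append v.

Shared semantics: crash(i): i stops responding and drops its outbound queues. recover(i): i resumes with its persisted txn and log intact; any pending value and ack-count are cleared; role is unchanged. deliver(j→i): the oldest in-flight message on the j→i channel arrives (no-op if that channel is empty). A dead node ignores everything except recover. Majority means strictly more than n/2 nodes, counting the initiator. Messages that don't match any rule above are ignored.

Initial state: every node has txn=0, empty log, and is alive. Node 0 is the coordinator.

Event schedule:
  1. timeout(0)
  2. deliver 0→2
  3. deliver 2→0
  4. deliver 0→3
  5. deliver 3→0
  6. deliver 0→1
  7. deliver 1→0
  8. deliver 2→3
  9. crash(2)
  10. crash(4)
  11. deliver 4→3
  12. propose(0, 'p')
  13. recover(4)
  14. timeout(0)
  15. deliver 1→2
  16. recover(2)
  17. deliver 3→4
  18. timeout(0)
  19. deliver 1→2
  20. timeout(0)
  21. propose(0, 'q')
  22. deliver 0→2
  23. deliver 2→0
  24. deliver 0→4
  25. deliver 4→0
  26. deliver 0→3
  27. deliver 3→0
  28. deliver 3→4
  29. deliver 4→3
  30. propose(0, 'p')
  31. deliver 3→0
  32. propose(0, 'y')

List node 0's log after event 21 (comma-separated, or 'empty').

empty

step 1 timeout(0): 0={coor,t=1,log=-}
step 2 deliver 0→2: 2={part,t=1,log=-}
step 3 deliver 2→0: —
step 4 deliver 0→3: 3={part,t=1,log=-}
step 5 deliver 3→0: —
step 6 deliver 0→1: 1={part,t=1,log=-}
step 7 deliver 1→0: —
step 8 deliver 2→3: —
step 9 crash(2): 2={✗part,t=1,log=-}
step 10 crash(4): 4={✗part,t=0,log=-}
step 11 deliver 4→3: —
step 12 propose(0,'p'): 0={coor,t=2,log=-}
step 13 recover(4): 4={part,t=0,log=-}
step 14 timeout(0): 0={coor,t=3,log=-}
step 15 deliver 1→2: —
step 16 recover(2): 2={part,t=1,log=-}
step 17 deliver 3→4: —
step 18 timeout(0): 0={coor,t=4,log=-}
step 19 deliver 1→2: —
step 20 timeout(0): 0={coor,t=5,log=-}
step 21 propose(0,'q'): 0={coor,t=6,log=-}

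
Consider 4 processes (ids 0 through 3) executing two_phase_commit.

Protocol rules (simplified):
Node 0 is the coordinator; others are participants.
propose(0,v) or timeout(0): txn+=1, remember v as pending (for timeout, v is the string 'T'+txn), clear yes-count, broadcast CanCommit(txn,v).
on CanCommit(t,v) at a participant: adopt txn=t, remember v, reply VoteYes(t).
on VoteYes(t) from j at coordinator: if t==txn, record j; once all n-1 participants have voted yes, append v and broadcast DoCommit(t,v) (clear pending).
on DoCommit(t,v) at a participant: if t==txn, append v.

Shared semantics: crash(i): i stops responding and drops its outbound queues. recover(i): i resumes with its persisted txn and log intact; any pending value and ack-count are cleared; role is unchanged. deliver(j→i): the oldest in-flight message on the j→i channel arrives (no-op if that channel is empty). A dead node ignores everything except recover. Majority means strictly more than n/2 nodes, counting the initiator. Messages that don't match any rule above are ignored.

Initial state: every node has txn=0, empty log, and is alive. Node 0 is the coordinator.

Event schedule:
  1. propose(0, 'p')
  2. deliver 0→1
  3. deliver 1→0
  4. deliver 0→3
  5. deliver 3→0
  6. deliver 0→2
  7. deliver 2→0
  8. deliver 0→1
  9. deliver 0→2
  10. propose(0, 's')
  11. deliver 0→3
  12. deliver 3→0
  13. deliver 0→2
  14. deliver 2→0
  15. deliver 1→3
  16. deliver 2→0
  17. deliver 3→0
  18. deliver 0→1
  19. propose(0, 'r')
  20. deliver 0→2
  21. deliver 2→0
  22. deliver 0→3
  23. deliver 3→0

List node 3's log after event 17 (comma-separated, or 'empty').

1. propose(0,'p'):  <0:coor t1 ->
2. deliver 0→1:  <1:part t1 ->
3. deliver 1→0:  nop
4. deliver 0→3:  <3:part t1 ->
5. deliver 3→0:  nop
6. deliver 0→2:  <2:part t1 ->
7. deliver 2→0:  <0:coor t1 p>
8. deliver 0→1:  <1:part t1 p>
9. deliver 0→2:  <2:part t1 p>
10. propose(0,'s'):  <0:coor t2 p>
11. deliver 0→3:  <3:part t1 p>
12. deliver 3→0:  nop
13. deliver 0→2:  <2:part t2 p>
14. deliver 2→0:  nop
15. deliver 1→3:  nop
16. deliver 2→0:  nop
17. deliver 3→0:  nop

p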